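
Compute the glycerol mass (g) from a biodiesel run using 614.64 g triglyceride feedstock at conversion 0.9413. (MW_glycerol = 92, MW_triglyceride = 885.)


glycerol = oil * conv * (92/885)
= 614.64 * 0.9413 * 92 / 885
= 60.1442 g

60.1442 g


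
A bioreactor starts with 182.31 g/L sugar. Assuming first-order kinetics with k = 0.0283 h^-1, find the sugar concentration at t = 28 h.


S = S0 * exp(-k * t)
S = 182.31 * exp(-0.0283 * 28)
S = 82.5421 g/L

82.5421 g/L


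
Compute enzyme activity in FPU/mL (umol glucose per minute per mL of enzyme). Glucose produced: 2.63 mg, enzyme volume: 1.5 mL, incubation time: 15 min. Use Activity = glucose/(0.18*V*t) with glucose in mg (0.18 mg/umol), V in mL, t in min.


Activity = glucose_mg / (0.18 mg/umol * V_mL * t_min)
= 2.63 / (0.18 * 1.5 * 15)
= 0.6494 FPU/mL

0.6494 FPU/mL


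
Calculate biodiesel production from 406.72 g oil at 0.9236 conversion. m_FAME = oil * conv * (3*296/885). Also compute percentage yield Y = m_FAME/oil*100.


m_FAME = oil * conv * (3 * 296 / 885) = oil * conv * (888/885)
= 406.72 * 0.9236 * 888 / 885
= 376.9200 g
Y = m_FAME / oil * 100 = conv * (888/885) * 100
= 0.9236 * 888 / 885 * 100
= 92.67%

376.9200 g FAME; Y = 92.67%


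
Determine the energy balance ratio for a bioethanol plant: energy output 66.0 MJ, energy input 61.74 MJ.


EROI = E_out / E_in
= 66.0 / 61.74
= 1.0690

1.0690


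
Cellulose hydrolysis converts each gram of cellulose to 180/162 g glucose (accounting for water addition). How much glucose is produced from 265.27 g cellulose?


glucose = cellulose * 180/162
= 265.27 * 180/162
= 294.7444 g

294.7444 g


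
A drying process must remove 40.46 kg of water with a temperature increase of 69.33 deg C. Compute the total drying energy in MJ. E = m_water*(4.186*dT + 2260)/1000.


E = m_water * (4.186 * dT + 2260) / 1000
= 40.46 * (4.186 * 69.33 + 2260) / 1000
= 103.1817 MJ

103.1817 MJ


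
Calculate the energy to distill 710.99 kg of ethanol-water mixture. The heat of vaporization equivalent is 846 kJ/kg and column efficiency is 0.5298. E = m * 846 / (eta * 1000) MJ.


E = m * 846 / (eta * 1000)
= 710.99 * 846 / (0.5298 * 1000)
= 1135.3294 MJ

1135.3294 MJ


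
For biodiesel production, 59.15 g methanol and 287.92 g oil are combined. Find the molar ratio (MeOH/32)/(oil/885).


Molar ratio = n_MeOH / n_oil = (MeOH/32) / (oil/885) = (MeOH * 885) / (32 * oil)
= (59.15 * 885) / (32 * 287.92)
= 5.6817

5.6817


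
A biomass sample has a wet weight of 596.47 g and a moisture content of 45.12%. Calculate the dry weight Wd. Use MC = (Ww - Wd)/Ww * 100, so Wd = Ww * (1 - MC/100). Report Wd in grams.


Wd = Ww * (1 - MC/100)
= 596.47 * (1 - 45.12/100)
= 327.3427 g

327.3427 g


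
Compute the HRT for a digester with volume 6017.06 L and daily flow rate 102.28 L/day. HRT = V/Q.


HRT = V / Q
= 6017.06 / 102.28
= 58.8293 days

58.8293 days


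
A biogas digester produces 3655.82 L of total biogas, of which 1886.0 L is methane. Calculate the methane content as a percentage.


CH4% = V_CH4 / V_total * 100
= 1886.0 / 3655.82 * 100
= 51.5890%

51.5890%


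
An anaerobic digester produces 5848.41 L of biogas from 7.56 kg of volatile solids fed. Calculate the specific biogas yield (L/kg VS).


Y = V / VS
= 5848.41 / 7.56
= 773.5992 L/kg VS

773.5992 L/kg VS


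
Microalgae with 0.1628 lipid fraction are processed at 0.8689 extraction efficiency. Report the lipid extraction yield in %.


Y = lipid_content * extraction_eff * 100
= 0.1628 * 0.8689 * 100
= 14.1457%

14.1457%


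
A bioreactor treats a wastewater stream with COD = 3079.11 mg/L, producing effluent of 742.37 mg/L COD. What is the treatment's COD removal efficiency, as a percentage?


eta = (COD_in - COD_out) / COD_in * 100
= (3079.11 - 742.37) / 3079.11 * 100
= 75.8901%

75.8901%


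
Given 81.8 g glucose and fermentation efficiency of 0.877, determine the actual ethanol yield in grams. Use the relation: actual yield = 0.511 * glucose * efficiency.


Actual ethanol: m = 0.511 * 81.8 * 0.877
m = 36.6584 g

36.6584 g


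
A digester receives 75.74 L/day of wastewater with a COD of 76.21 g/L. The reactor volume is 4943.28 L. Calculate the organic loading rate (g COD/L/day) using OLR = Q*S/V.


OLR = Q * S / V
= 75.74 * 76.21 / 4943.28
= 1.1677 g/L/day

1.1677 g/L/day


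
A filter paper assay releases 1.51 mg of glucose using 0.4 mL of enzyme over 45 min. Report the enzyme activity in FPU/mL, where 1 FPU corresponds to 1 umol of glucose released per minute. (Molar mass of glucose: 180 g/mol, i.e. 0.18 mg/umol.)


Activity = glucose_mg / (0.18 mg/umol * V_mL * t_min)
= 1.51 / (0.18 * 0.4 * 45)
= 0.4660 FPU/mL

0.4660 FPU/mL


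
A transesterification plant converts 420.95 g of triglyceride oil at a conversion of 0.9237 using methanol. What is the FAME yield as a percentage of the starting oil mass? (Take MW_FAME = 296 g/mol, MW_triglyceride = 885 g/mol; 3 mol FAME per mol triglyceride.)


m_FAME = oil * conv * (3 * 296 / 885) = oil * conv * (888/885)
= 420.95 * 0.9237 * 888 / 885
= 390.1496 g
Y = m_FAME / oil * 100 = conv * (888/885) * 100
= 0.9237 * 888 / 885 * 100
= 92.68%

92.68%


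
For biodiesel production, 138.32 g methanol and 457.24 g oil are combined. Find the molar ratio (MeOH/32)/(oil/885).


Molar ratio = n_MeOH / n_oil = (MeOH/32) / (oil/885) = (MeOH * 885) / (32 * oil)
= (138.32 * 885) / (32 * 457.24)
= 8.3663

8.3663


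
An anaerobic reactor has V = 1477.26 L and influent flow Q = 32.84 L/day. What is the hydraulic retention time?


HRT = V / Q
= 1477.26 / 32.84
= 44.9836 days

44.9836 days


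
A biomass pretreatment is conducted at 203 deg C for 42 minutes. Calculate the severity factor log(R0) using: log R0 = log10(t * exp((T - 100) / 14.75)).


logR0 = log10(t * exp((T - 100) / 14.75))
= log10(42 * exp((203 - 100) / 14.75))
= 4.6559

4.6559


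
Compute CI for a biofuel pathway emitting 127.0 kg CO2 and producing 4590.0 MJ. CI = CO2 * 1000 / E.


CI = CO2 * 1000 / E
= 127.0 * 1000 / 4590.0
= 27.6688 g CO2/MJ

27.6688 g CO2/MJ


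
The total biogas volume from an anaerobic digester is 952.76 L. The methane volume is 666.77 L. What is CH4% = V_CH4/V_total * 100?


CH4% = V_CH4 / V_total * 100
= 666.77 / 952.76 * 100
= 69.9830%

69.9830%


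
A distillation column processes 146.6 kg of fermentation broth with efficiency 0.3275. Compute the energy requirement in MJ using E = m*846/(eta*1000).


E = m * 846 / (eta * 1000)
= 146.6 * 846 / (0.3275 * 1000)
= 378.6980 MJ

378.6980 MJ


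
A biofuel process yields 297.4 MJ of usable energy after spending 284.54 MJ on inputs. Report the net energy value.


NEV = E_out - E_in
= 297.4 - 284.54
= 12.8600 MJ

12.8600 MJ


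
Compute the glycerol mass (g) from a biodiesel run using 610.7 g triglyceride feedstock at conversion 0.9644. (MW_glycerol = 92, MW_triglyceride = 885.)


glycerol = oil * conv * (92/885)
= 610.7 * 0.9644 * 92 / 885
= 61.2251 g

61.2251 g


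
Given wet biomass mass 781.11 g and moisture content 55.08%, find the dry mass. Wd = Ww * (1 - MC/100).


Wd = Ww * (1 - MC/100)
= 781.11 * (1 - 55.08/100)
= 350.8746 g

350.8746 g


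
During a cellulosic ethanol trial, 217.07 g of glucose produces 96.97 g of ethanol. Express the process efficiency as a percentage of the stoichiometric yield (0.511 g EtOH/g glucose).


Fermentation efficiency = (actual / (0.511 * glucose)) * 100
= (96.97 / (0.511 * 217.07)) * 100
= 87.4212%

87.4212%


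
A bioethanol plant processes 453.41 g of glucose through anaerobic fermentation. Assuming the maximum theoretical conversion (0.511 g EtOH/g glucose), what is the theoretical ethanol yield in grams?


Theoretical ethanol yield: m_EtOH = 0.511 * m_glucose
m_EtOH = 0.511 * 453.41 = 231.6925 g

231.6925 g


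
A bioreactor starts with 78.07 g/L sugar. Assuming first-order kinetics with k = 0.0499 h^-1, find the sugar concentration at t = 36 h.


S = S0 * exp(-k * t)
S = 78.07 * exp(-0.0499 * 36)
S = 12.9514 g/L

12.9514 g/L


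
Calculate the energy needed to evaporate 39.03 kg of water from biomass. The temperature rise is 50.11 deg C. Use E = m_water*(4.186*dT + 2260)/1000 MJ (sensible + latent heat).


E = m_water * (4.186 * dT + 2260) / 1000
= 39.03 * (4.186 * 50.11 + 2260) / 1000
= 96.3948 MJ

96.3948 MJ


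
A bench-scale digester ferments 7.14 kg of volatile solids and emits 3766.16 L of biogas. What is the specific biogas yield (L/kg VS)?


Y = V / VS
= 3766.16 / 7.14
= 527.4734 L/kg VS

527.4734 L/kg VS


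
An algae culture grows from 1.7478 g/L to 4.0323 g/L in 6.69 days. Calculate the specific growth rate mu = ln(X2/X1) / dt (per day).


mu = ln(X2/X1) / dt
= ln(4.0323/1.7478) / 6.69
= 0.1250 per day

0.1250 per day


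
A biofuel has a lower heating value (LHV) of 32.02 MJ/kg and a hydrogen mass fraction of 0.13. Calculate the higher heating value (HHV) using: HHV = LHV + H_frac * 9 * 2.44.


HHV = LHV + H_frac * 9 * 2.44
= 32.02 + 0.13 * 9 * 2.44
= 34.8748 MJ/kg

34.8748 MJ/kg


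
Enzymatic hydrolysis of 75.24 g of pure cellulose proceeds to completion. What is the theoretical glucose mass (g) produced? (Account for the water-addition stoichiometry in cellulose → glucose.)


glucose = cellulose * 180/162
= 75.24 * 180/162
= 83.6000 g

83.6000 g


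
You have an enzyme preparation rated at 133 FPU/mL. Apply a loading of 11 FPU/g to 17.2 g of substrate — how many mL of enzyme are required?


V = dosage * m_sub / activity
V = 11 * 17.2 / 133
V = 1.4226 mL

1.4226 mL


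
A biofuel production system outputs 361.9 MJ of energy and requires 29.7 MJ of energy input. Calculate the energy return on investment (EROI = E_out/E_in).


EROI = E_out / E_in
= 361.9 / 29.7
= 12.1852

12.1852


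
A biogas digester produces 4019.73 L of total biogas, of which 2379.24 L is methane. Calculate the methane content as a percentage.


CH4% = V_CH4 / V_total * 100
= 2379.24 / 4019.73 * 100
= 59.1891%

59.1891%


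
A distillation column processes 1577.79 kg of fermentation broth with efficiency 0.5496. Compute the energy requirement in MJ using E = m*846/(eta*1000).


E = m * 846 / (eta * 1000)
= 1577.79 * 846 / (0.5496 * 1000)
= 2428.6942 MJ

2428.6942 MJ


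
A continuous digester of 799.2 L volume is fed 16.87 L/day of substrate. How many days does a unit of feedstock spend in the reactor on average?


HRT = V / Q
= 799.2 / 16.87
= 47.3740 days

47.3740 days


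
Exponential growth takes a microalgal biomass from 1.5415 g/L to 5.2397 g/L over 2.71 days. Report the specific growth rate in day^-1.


mu = ln(X2/X1) / dt
= ln(5.2397/1.5415) / 2.71
= 0.4515 per day

0.4515 per day


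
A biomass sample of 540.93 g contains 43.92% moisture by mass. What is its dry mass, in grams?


Wd = Ww * (1 - MC/100)
= 540.93 * (1 - 43.92/100)
= 303.3535 g

303.3535 g


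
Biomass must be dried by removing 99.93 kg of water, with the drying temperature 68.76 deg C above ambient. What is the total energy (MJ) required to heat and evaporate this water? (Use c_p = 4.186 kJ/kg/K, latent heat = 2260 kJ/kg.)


E = m_water * (4.186 * dT + 2260) / 1000
= 99.93 * (4.186 * 68.76 + 2260) / 1000
= 254.6046 MJ

254.6046 MJ


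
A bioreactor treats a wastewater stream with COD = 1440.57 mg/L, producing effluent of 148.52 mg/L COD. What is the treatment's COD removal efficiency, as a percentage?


eta = (COD_in - COD_out) / COD_in * 100
= (1440.57 - 148.52) / 1440.57 * 100
= 89.6902%

89.6902%


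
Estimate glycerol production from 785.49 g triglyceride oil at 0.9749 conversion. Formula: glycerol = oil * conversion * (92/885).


glycerol = oil * conv * (92/885)
= 785.49 * 0.9749 * 92 / 885
= 79.6059 g

79.6059 g


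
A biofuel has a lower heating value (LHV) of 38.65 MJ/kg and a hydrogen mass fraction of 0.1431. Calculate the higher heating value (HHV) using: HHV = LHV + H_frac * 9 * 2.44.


HHV = LHV + H_frac * 9 * 2.44
= 38.65 + 0.1431 * 9 * 2.44
= 41.7925 MJ/kg

41.7925 MJ/kg


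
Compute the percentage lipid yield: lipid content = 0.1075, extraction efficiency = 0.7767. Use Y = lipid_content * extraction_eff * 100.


Y = lipid_content * extraction_eff * 100
= 0.1075 * 0.7767 * 100
= 8.3495%

8.3495%


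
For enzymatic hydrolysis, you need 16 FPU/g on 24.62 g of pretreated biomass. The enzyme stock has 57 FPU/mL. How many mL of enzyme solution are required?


V = dosage * m_sub / activity
V = 16 * 24.62 / 57
V = 6.9109 mL

6.9109 mL


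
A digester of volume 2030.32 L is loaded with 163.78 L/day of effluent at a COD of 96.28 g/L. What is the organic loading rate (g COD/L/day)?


OLR = Q * S / V
= 163.78 * 96.28 / 2030.32
= 7.7666 g/L/day

7.7666 g/L/day


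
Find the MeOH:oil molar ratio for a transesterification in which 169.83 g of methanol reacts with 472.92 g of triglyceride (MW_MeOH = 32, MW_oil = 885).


Molar ratio = n_MeOH / n_oil = (MeOH/32) / (oil/885) = (MeOH * 885) / (32 * oil)
= (169.83 * 885) / (32 * 472.92)
= 9.9316

9.9316


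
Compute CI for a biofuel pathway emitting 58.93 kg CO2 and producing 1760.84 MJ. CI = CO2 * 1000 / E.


CI = CO2 * 1000 / E
= 58.93 * 1000 / 1760.84
= 33.4670 g CO2/MJ

33.4670 g CO2/MJ


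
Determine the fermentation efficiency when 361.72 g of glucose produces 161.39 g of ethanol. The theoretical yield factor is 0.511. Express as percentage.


Fermentation efficiency = (actual / (0.511 * glucose)) * 100
= (161.39 / (0.511 * 361.72)) * 100
= 87.3139%

87.3139%


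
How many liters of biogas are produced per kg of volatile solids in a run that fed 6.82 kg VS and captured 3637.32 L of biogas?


Y = V / VS
= 3637.32 / 6.82
= 533.3314 L/kg VS

533.3314 L/kg VS


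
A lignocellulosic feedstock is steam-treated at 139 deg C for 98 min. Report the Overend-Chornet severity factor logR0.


logR0 = log10(t * exp((T - 100) / 14.75))
= log10(98 * exp((139 - 100) / 14.75))
= 3.1395

3.1395


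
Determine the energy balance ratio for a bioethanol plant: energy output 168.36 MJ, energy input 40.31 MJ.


EROI = E_out / E_in
= 168.36 / 40.31
= 4.1766

4.1766


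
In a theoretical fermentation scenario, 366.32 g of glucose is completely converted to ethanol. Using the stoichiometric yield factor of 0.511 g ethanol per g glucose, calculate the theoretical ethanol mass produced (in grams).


Theoretical ethanol yield: m_EtOH = 0.511 * m_glucose
m_EtOH = 0.511 * 366.32 = 187.1895 g

187.1895 g


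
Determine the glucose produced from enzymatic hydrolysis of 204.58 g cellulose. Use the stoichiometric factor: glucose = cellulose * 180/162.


glucose = cellulose * 180/162
= 204.58 * 180/162
= 227.3111 g

227.3111 g


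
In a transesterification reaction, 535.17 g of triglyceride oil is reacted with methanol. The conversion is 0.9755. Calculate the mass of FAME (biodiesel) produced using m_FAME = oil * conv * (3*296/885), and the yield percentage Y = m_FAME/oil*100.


m_FAME = oil * conv * (3 * 296 / 885) = oil * conv * (888/885)
= 535.17 * 0.9755 * 888 / 885
= 523.8280 g
Y = m_FAME / oil * 100 = conv * (888/885) * 100
= 0.9755 * 888 / 885 * 100
= 97.88%

523.8280 g FAME; Y = 97.88%


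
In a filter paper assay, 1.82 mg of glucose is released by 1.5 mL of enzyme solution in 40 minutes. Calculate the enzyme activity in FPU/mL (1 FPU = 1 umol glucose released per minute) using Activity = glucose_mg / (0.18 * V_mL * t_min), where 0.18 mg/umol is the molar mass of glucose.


Activity = glucose_mg / (0.18 mg/umol * V_mL * t_min)
= 1.82 / (0.18 * 1.5 * 40)
= 0.1685 FPU/mL

0.1685 FPU/mL


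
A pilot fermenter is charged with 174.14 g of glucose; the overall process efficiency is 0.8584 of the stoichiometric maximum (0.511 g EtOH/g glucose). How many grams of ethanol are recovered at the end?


Actual ethanol: m = 0.511 * 174.14 * 0.8584
m = 76.3852 g

76.3852 g


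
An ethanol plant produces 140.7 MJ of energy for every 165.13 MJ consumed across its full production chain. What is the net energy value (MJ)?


NEV = E_out - E_in
= 140.7 - 165.13
= -24.4300 MJ

-24.4300 MJ


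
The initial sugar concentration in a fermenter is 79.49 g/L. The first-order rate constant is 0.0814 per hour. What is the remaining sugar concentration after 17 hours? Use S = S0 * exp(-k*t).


S = S0 * exp(-k * t)
S = 79.49 * exp(-0.0814 * 17)
S = 19.9221 g/L

19.9221 g/L


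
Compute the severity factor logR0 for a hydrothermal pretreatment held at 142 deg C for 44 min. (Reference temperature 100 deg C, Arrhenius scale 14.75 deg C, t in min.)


logR0 = log10(t * exp((T - 100) / 14.75))
= log10(44 * exp((142 - 100) / 14.75))
= 2.8801

2.8801


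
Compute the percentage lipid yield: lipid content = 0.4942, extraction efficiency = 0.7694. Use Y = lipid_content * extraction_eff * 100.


Y = lipid_content * extraction_eff * 100
= 0.4942 * 0.7694 * 100
= 38.0237%

38.0237%


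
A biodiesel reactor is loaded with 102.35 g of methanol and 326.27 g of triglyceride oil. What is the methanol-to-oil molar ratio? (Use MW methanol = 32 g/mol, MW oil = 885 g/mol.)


Molar ratio = n_MeOH / n_oil = (MeOH/32) / (oil/885) = (MeOH * 885) / (32 * oil)
= (102.35 * 885) / (32 * 326.27)
= 8.6757

8.6757


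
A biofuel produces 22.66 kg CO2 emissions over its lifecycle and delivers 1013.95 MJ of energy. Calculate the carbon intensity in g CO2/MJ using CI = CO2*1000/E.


CI = CO2 * 1000 / E
= 22.66 * 1000 / 1013.95
= 22.3482 g CO2/MJ

22.3482 g CO2/MJ


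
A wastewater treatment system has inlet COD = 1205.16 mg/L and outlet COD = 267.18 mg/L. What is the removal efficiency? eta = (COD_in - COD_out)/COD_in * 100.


eta = (COD_in - COD_out) / COD_in * 100
= (1205.16 - 267.18) / 1205.16 * 100
= 77.8303%

77.8303%


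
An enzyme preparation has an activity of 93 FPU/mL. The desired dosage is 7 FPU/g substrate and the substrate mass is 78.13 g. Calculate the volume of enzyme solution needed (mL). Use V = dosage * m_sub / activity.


V = dosage * m_sub / activity
V = 7 * 78.13 / 93
V = 5.8808 mL

5.8808 mL


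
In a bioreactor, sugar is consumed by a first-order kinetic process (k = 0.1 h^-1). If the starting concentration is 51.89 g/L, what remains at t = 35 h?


S = S0 * exp(-k * t)
S = 51.89 * exp(-0.1 * 35)
S = 1.5669 g/L

1.5669 g/L


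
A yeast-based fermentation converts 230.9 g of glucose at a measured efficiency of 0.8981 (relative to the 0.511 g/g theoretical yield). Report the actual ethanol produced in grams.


Actual ethanol: m = 0.511 * 230.9 * 0.8981
m = 105.9667 g

105.9667 g


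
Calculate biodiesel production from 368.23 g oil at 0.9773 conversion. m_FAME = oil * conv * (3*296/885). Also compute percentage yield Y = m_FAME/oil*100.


m_FAME = oil * conv * (3 * 296 / 885) = oil * conv * (888/885)
= 368.23 * 0.9773 * 888 / 885
= 361.0911 g
Y = m_FAME / oil * 100 = conv * (888/885) * 100
= 0.9773 * 888 / 885 * 100
= 98.06%

361.0911 g FAME; Y = 98.06%


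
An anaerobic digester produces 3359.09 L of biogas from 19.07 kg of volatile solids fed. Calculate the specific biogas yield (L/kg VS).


Y = V / VS
= 3359.09 / 19.07
= 176.1453 L/kg VS

176.1453 L/kg VS


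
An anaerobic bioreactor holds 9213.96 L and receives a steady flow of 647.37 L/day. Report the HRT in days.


HRT = V / Q
= 9213.96 / 647.37
= 14.2329 days

14.2329 days


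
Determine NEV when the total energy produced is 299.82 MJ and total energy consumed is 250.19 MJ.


NEV = E_out - E_in
= 299.82 - 250.19
= 49.6300 MJ

49.6300 MJ


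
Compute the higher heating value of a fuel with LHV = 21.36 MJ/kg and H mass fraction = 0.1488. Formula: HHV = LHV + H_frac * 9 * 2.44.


HHV = LHV + H_frac * 9 * 2.44
= 21.36 + 0.1488 * 9 * 2.44
= 24.6276 MJ/kg

24.6276 MJ/kg


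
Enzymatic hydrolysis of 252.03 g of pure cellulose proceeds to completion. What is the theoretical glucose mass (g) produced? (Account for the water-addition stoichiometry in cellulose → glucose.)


glucose = cellulose * 180/162
= 252.03 * 180/162
= 280.0333 g

280.0333 g


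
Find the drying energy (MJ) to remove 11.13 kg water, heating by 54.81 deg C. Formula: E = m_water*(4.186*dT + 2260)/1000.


E = m_water * (4.186 * dT + 2260) / 1000
= 11.13 * (4.186 * 54.81 + 2260) / 1000
= 27.7074 MJ

27.7074 MJ


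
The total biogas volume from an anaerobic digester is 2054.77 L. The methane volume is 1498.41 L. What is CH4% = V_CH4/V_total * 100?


CH4% = V_CH4 / V_total * 100
= 1498.41 / 2054.77 * 100
= 72.9235%

72.9235%


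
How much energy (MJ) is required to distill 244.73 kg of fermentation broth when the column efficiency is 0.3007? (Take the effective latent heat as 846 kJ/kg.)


E = m * 846 / (eta * 1000)
= 244.73 * 846 / (0.3007 * 1000)
= 688.5320 MJ

688.5320 MJ


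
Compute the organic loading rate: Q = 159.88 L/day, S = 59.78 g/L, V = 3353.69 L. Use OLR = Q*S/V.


OLR = Q * S / V
= 159.88 * 59.78 / 3353.69
= 2.8499 g/L/day

2.8499 g/L/day


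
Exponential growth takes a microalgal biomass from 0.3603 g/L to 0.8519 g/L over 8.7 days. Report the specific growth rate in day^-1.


mu = ln(X2/X1) / dt
= ln(0.8519/0.3603) / 8.7
= 0.0989 per day

0.0989 per day


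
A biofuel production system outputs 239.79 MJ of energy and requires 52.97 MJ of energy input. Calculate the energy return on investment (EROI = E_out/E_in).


EROI = E_out / E_in
= 239.79 / 52.97
= 4.5269

4.5269


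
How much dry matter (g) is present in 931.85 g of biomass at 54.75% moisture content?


Wd = Ww * (1 - MC/100)
= 931.85 * (1 - 54.75/100)
= 421.6621 g

421.6621 g


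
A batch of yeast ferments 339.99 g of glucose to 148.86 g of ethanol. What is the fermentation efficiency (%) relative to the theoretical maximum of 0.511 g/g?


Fermentation efficiency = (actual / (0.511 * glucose)) * 100
= (148.86 / (0.511 * 339.99)) * 100
= 85.6823%

85.6823%


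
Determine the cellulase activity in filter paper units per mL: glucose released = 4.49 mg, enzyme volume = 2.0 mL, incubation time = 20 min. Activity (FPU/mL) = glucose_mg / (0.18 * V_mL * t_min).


Activity = glucose_mg / (0.18 mg/umol * V_mL * t_min)
= 4.49 / (0.18 * 2.0 * 20)
= 0.6236 FPU/mL

0.6236 FPU/mL


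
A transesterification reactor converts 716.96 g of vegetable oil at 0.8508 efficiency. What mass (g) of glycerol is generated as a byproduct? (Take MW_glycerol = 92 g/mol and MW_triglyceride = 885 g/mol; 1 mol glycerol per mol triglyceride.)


glycerol = oil * conv * (92/885)
= 716.96 * 0.8508 * 92 / 885
= 63.4113 g

63.4113 g


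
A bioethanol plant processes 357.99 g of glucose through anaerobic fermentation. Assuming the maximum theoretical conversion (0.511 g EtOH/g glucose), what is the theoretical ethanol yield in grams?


Theoretical ethanol yield: m_EtOH = 0.511 * m_glucose
m_EtOH = 0.511 * 357.99 = 182.9329 g

182.9329 g


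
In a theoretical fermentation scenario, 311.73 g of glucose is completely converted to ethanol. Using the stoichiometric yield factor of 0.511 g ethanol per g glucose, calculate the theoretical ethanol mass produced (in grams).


Theoretical ethanol yield: m_EtOH = 0.511 * m_glucose
m_EtOH = 0.511 * 311.73 = 159.2940 g

159.2940 g


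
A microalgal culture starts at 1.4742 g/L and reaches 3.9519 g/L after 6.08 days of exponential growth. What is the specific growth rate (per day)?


mu = ln(X2/X1) / dt
= ln(3.9519/1.4742) / 6.08
= 0.1622 per day

0.1622 per day


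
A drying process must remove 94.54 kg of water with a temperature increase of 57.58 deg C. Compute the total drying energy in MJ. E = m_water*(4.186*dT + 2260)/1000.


E = m_water * (4.186 * dT + 2260) / 1000
= 94.54 * (4.186 * 57.58 + 2260) / 1000
= 236.4474 MJ

236.4474 MJ


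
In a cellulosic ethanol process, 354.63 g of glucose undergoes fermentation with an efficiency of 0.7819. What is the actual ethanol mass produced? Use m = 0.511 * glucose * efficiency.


Actual ethanol: m = 0.511 * 354.63 * 0.7819
m = 141.6927 g

141.6927 g


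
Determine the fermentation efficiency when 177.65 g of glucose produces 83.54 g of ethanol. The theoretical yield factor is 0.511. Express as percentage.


Fermentation efficiency = (actual / (0.511 * glucose)) * 100
= (83.54 / (0.511 * 177.65)) * 100
= 92.0255%

92.0255%


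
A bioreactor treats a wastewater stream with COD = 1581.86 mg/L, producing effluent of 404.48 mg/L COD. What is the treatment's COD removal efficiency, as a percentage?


eta = (COD_in - COD_out) / COD_in * 100
= (1581.86 - 404.48) / 1581.86 * 100
= 74.4301%

74.4301%


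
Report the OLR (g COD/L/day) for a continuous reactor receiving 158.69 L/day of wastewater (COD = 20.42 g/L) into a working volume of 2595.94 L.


OLR = Q * S / V
= 158.69 * 20.42 / 2595.94
= 1.2483 g/L/day

1.2483 g/L/day


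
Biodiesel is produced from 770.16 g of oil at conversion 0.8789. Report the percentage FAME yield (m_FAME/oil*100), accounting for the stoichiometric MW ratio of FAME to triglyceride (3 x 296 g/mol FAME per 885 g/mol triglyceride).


m_FAME = oil * conv * (3 * 296 / 885) = oil * conv * (888/885)
= 770.16 * 0.8789 * 888 / 885
= 679.1882 g
Y = m_FAME / oil * 100 = conv * (888/885) * 100
= 0.8789 * 888 / 885 * 100
= 88.19%

88.19%


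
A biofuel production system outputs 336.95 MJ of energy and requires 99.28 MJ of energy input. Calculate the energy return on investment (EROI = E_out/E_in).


EROI = E_out / E_in
= 336.95 / 99.28
= 3.3939

3.3939


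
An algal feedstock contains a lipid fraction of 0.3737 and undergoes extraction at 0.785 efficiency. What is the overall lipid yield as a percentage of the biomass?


Y = lipid_content * extraction_eff * 100
= 0.3737 * 0.785 * 100
= 29.3355%

29.3355%


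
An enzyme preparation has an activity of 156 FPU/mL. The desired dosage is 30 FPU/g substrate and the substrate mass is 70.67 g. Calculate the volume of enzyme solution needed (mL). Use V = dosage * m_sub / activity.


V = dosage * m_sub / activity
V = 30 * 70.67 / 156
V = 13.5904 mL

13.5904 mL


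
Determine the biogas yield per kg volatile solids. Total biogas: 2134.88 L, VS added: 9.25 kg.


Y = V / VS
= 2134.88 / 9.25
= 230.7978 L/kg VS

230.7978 L/kg VS


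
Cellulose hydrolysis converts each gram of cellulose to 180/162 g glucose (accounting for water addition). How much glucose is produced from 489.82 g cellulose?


glucose = cellulose * 180/162
= 489.82 * 180/162
= 544.2444 g

544.2444 g


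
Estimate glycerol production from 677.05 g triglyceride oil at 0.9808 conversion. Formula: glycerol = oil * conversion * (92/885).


glycerol = oil * conv * (92/885)
= 677.05 * 0.9808 * 92 / 885
= 69.0313 g

69.0313 g


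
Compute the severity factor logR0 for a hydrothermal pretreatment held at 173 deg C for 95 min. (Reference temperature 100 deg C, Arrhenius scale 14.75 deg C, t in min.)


logR0 = log10(t * exp((T - 100) / 14.75))
= log10(95 * exp((173 - 100) / 14.75))
= 4.1271

4.1271


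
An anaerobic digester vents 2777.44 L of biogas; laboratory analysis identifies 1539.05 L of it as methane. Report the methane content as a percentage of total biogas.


CH4% = V_CH4 / V_total * 100
= 1539.05 / 2777.44 * 100
= 55.4125%

55.4125%


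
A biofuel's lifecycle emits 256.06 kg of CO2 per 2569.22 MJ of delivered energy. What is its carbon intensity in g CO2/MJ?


CI = CO2 * 1000 / E
= 256.06 * 1000 / 2569.22
= 99.6645 g CO2/MJ

99.6645 g CO2/MJ


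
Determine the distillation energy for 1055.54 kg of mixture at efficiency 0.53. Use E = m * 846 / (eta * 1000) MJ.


E = m * 846 / (eta * 1000)
= 1055.54 * 846 / (0.53 * 1000)
= 1684.8808 MJ

1684.8808 MJ


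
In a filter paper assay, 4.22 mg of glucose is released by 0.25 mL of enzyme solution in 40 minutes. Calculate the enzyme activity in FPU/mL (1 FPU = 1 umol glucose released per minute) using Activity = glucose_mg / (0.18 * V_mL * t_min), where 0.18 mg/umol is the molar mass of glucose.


Activity = glucose_mg / (0.18 mg/umol * V_mL * t_min)
= 4.22 / (0.18 * 0.25 * 40)
= 2.3444 FPU/mL

2.3444 FPU/mL


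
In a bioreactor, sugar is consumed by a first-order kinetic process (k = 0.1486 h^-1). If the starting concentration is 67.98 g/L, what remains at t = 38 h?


S = S0 * exp(-k * t)
S = 67.98 * exp(-0.1486 * 38)
S = 0.2399 g/L

0.2399 g/L


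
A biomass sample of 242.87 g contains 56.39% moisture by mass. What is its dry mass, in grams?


Wd = Ww * (1 - MC/100)
= 242.87 * (1 - 56.39/100)
= 105.9156 g

105.9156 g


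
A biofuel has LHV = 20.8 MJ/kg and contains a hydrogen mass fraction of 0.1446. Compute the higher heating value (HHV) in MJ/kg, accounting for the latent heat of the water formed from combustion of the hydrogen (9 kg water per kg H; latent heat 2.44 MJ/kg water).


HHV = LHV + H_frac * 9 * 2.44
= 20.8 + 0.1446 * 9 * 2.44
= 23.9754 MJ/kg

23.9754 MJ/kg


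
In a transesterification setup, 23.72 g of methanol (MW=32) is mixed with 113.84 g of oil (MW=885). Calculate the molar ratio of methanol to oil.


Molar ratio = n_MeOH / n_oil = (MeOH/32) / (oil/885) = (MeOH * 885) / (32 * oil)
= (23.72 * 885) / (32 * 113.84)
= 5.7625

5.7625


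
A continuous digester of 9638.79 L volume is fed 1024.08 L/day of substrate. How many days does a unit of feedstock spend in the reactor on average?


HRT = V / Q
= 9638.79 / 1024.08
= 9.4121 days

9.4121 days


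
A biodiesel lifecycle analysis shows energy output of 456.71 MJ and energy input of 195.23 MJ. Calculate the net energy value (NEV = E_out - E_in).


NEV = E_out - E_in
= 456.71 - 195.23
= 261.4800 MJ

261.4800 MJ


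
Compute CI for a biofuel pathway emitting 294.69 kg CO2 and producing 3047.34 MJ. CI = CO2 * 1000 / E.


CI = CO2 * 1000 / E
= 294.69 * 1000 / 3047.34
= 96.7040 g CO2/MJ

96.7040 g CO2/MJ


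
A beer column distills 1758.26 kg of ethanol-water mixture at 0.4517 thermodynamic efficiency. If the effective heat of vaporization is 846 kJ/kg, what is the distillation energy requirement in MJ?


E = m * 846 / (eta * 1000)
= 1758.26 * 846 / (0.4517 * 1000)
= 3293.0882 MJ

3293.0882 MJ


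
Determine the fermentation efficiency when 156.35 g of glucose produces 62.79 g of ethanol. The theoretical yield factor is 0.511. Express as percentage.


Fermentation efficiency = (actual / (0.511 * glucose)) * 100
= (62.79 / (0.511 * 156.35)) * 100
= 78.5908%

78.5908%


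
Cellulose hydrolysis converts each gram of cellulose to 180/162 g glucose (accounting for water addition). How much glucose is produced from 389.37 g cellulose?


glucose = cellulose * 180/162
= 389.37 * 180/162
= 432.6333 g

432.6333 g


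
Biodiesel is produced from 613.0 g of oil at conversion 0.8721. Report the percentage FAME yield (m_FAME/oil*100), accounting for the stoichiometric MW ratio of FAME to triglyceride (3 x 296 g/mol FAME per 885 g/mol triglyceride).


m_FAME = oil * conv * (3 * 296 / 885) = oil * conv * (888/885)
= 613.0 * 0.8721 * 888 / 885
= 536.4095 g
Y = m_FAME / oil * 100 = conv * (888/885) * 100
= 0.8721 * 888 / 885 * 100
= 87.51%

87.51%


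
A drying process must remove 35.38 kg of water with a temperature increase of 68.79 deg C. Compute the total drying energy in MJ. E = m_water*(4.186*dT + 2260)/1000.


E = m_water * (4.186 * dT + 2260) / 1000
= 35.38 * (4.186 * 68.79 + 2260) / 1000
= 90.1466 MJ

90.1466 MJ


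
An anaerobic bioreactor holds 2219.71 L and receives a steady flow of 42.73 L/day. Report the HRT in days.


HRT = V / Q
= 2219.71 / 42.73
= 51.9473 days

51.9473 days


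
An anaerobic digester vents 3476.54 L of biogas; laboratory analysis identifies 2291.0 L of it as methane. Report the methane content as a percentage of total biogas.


CH4% = V_CH4 / V_total * 100
= 2291.0 / 3476.54 * 100
= 65.8989%

65.8989%


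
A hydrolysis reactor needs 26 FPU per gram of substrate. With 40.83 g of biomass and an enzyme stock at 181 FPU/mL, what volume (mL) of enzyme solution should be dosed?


V = dosage * m_sub / activity
V = 26 * 40.83 / 181
V = 5.8651 mL

5.8651 mL


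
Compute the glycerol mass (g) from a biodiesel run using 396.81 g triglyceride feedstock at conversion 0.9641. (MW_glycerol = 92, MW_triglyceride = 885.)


glycerol = oil * conv * (92/885)
= 396.81 * 0.9641 * 92 / 885
= 39.7694 g

39.7694 g


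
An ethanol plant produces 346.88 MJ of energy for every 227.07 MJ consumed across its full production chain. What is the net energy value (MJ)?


NEV = E_out - E_in
= 346.88 - 227.07
= 119.8100 MJ

119.8100 MJ


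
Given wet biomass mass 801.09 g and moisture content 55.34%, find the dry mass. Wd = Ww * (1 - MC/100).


Wd = Ww * (1 - MC/100)
= 801.09 * (1 - 55.34/100)
= 357.7668 g

357.7668 g


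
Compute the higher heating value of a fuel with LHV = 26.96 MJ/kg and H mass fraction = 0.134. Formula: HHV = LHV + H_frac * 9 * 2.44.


HHV = LHV + H_frac * 9 * 2.44
= 26.96 + 0.134 * 9 * 2.44
= 29.9026 MJ/kg

29.9026 MJ/kg


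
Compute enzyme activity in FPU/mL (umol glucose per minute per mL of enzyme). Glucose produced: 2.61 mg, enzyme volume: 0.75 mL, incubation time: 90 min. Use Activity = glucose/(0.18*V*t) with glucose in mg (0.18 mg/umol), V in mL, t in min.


Activity = glucose_mg / (0.18 mg/umol * V_mL * t_min)
= 2.61 / (0.18 * 0.75 * 90)
= 0.2148 FPU/mL

0.2148 FPU/mL


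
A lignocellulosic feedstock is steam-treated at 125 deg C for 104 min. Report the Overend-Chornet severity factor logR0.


logR0 = log10(t * exp((T - 100) / 14.75))
= log10(104 * exp((125 - 100) / 14.75))
= 2.7531

2.7531


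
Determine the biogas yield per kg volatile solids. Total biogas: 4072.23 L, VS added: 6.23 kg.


Y = V / VS
= 4072.23 / 6.23
= 653.6485 L/kg VS

653.6485 L/kg VS


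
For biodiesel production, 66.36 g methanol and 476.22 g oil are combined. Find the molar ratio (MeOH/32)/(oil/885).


Molar ratio = n_MeOH / n_oil = (MeOH/32) / (oil/885) = (MeOH * 885) / (32 * oil)
= (66.36 * 885) / (32 * 476.22)
= 3.8538

3.8538


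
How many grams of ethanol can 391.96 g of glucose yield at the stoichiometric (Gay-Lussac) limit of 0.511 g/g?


Theoretical ethanol yield: m_EtOH = 0.511 * m_glucose
m_EtOH = 0.511 * 391.96 = 200.2916 g

200.2916 g


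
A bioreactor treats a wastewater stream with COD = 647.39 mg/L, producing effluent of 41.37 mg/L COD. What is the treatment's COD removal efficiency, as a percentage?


eta = (COD_in - COD_out) / COD_in * 100
= (647.39 - 41.37) / 647.39 * 100
= 93.6097%

93.6097%


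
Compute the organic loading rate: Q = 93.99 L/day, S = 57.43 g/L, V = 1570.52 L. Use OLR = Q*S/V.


OLR = Q * S / V
= 93.99 * 57.43 / 1570.52
= 3.4370 g/L/day

3.4370 g/L/day


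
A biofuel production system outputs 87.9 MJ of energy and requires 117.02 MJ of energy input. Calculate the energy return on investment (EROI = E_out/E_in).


EROI = E_out / E_in
= 87.9 / 117.02
= 0.7512

0.7512


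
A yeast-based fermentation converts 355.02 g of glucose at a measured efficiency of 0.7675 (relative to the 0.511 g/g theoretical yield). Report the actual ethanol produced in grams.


Actual ethanol: m = 0.511 * 355.02 * 0.7675
m = 139.2362 g

139.2362 g


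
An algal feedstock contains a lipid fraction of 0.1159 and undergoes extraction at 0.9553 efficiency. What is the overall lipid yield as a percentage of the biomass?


Y = lipid_content * extraction_eff * 100
= 0.1159 * 0.9553 * 100
= 11.0719%

11.0719%


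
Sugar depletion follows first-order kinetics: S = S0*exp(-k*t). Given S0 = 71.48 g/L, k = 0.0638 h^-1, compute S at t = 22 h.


S = S0 * exp(-k * t)
S = 71.48 * exp(-0.0638 * 22)
S = 17.5634 g/L

17.5634 g/L


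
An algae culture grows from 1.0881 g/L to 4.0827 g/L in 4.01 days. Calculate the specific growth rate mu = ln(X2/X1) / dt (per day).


mu = ln(X2/X1) / dt
= ln(4.0827/1.0881) / 4.01
= 0.3298 per day

0.3298 per day


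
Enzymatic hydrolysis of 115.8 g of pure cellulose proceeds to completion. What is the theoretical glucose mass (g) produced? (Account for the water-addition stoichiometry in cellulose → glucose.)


glucose = cellulose * 180/162
= 115.8 * 180/162
= 128.6667 g

128.6667 g


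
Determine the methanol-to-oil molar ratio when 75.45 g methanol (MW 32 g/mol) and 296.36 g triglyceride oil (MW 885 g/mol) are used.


Molar ratio = n_MeOH / n_oil = (MeOH/32) / (oil/885) = (MeOH * 885) / (32 * oil)
= (75.45 * 885) / (32 * 296.36)
= 7.0410

7.0410


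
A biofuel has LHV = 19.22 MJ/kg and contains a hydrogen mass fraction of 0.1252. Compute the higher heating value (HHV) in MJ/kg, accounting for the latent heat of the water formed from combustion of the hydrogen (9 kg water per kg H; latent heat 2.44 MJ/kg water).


HHV = LHV + H_frac * 9 * 2.44
= 19.22 + 0.1252 * 9 * 2.44
= 21.9694 MJ/kg

21.9694 MJ/kg


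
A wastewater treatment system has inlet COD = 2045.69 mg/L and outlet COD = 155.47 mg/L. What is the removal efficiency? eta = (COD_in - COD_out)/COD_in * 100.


eta = (COD_in - COD_out) / COD_in * 100
= (2045.69 - 155.47) / 2045.69 * 100
= 92.4001%

92.4001%


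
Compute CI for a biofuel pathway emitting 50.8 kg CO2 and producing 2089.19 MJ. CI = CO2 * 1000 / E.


CI = CO2 * 1000 / E
= 50.8 * 1000 / 2089.19
= 24.3156 g CO2/MJ

24.3156 g CO2/MJ


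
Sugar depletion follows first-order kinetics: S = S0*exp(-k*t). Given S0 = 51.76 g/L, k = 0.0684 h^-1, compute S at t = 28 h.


S = S0 * exp(-k * t)
S = 51.76 * exp(-0.0684 * 28)
S = 7.6249 g/L

7.6249 g/L


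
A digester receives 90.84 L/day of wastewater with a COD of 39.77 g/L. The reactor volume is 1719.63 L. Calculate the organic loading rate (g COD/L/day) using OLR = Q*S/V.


OLR = Q * S / V
= 90.84 * 39.77 / 1719.63
= 2.1009 g/L/day

2.1009 g/L/day


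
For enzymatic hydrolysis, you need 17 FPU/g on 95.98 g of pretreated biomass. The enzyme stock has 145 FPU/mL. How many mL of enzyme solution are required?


V = dosage * m_sub / activity
V = 17 * 95.98 / 145
V = 11.2528 mL

11.2528 mL


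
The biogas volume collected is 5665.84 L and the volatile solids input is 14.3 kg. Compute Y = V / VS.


Y = V / VS
= 5665.84 / 14.3
= 396.2126 L/kg VS

396.2126 L/kg VS


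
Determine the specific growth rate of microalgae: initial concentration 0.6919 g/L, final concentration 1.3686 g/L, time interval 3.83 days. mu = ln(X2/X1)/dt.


mu = ln(X2/X1) / dt
= ln(1.3686/0.6919) / 3.83
= 0.1781 per day

0.1781 per day


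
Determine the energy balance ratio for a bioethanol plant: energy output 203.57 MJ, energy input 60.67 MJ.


EROI = E_out / E_in
= 203.57 / 60.67
= 3.3554

3.3554


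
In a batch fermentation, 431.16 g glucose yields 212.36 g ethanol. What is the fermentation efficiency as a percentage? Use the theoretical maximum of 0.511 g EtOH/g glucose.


Fermentation efficiency = (actual / (0.511 * glucose)) * 100
= (212.36 / (0.511 * 431.16)) * 100
= 96.3859%

96.3859%


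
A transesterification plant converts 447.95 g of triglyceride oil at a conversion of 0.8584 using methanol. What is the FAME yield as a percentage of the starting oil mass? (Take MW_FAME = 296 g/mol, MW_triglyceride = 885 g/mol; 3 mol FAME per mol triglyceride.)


m_FAME = oil * conv * (3 * 296 / 885) = oil * conv * (888/885)
= 447.95 * 0.8584 * 888 / 885
= 385.8237 g
Y = m_FAME / oil * 100 = conv * (888/885) * 100
= 0.8584 * 888 / 885 * 100
= 86.13%

86.13%


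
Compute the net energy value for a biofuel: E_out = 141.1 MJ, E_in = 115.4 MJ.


NEV = E_out - E_in
= 141.1 - 115.4
= 25.7000 MJ

25.7000 MJ


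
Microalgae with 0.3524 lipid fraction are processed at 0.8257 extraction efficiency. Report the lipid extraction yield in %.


Y = lipid_content * extraction_eff * 100
= 0.3524 * 0.8257 * 100
= 29.0977%

29.0977%


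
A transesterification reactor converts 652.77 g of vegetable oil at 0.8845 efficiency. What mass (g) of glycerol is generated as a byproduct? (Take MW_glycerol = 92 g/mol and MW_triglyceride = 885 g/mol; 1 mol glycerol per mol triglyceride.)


glycerol = oil * conv * (92/885)
= 652.77 * 0.8845 * 92 / 885
= 60.0209 g

60.0209 g
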